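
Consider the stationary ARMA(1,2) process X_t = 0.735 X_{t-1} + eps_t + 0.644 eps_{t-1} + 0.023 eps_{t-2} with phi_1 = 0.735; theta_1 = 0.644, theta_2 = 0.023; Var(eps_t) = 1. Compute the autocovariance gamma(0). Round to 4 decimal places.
\gamma(0) = 5.2386

Multiply the model equation by X_{t-k} and take expectations. With theta_0 = psi_0 = 1 and psi_j the MA(infinity) weights, this gives
  gamma(k) - sum_i phi_i gamma(k-i) = c_k,
  c_k = sigma^2 * sum_{j=k..q} theta_j psi_{j-k}   (c_k = 0 for k > q),
using gamma(-m) = gamma(m).
psi-weights needed (psi_j = theta_j + sum_i phi_i psi_{j-i}):
  psi_1 = theta_1 + phi_1 = 0.644 + (0.735) = 1.379
  psi_2 = theta_2 + phi_1 psi_1 = 0.023 + (0.735)(1.379) = 1.036565
Right-hand sides:
  c_0 = sigma^2 (1 + theta_1 psi_1 + theta_2 psi_2) = 1 * (1 + (0.644)(1.379) + (0.023)(1.036565)) = 1 * 1.911917 = 1.911917
  c_1 = sigma^2 (theta_1 + theta_2 psi_1) = 1 * (0.644 + (0.023)(1.379)) = 0.675717
  c_2 = sigma^2 theta_2 = 1 * (0.023) = 0.023
Equations for k = 0 and k = 1 (AR order 1):
  gamma(0) = phi_1 gamma(1) + c_0
  gamma(1) = phi_1 gamma(0) + c_1
Substituting the second into the first: gamma(0) (1 - phi_1^2) = c_0 + phi_1 c_1, so
  gamma(0) = (c_0 + phi_1 c_1) / (1 - phi_1^2) = (1.911917 + (0.735)(0.675717)) / (1 - (0.735)^2) = 2.408569 / 0.459775 = 5.238582.
Therefore gamma(0) = 5.2386 (to 4 decimal places).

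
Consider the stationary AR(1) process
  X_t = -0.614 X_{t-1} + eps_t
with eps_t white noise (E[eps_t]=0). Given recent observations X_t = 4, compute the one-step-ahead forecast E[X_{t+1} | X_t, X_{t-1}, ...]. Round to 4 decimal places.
E[X_{t+1} \mid \mathcal F_t] = -2.4560

For an AR(p) model X_t = c + sum_i phi_i X_{t-i} + eps_t, the
one-step-ahead conditional mean is
  E[X_{t+1} | X_t, ...] = c + sum_i phi_i X_{t+1-i}.
Substitute known values:
  E[X_{t+1} | ...] = (-0.614) * (4)
                   = -2.4560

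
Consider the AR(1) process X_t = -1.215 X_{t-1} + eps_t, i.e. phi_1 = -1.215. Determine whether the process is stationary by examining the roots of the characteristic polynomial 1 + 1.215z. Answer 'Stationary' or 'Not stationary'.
\text{Not stationary}

The AR(p) characteristic polynomial is P(z) = 1 + 1.215z.
Stationarity requires all roots to lie outside the unit circle, i.e. |z| > 1 for every root.
This is linear in z: 1 + (1.215) z = 0  =>  z = -1/(1.215) = -0.823045,  |z| = 0.823045.
Moduli of all roots: 0.8230.
All moduli strictly greater than 1? No.
Verdict: Not stationary.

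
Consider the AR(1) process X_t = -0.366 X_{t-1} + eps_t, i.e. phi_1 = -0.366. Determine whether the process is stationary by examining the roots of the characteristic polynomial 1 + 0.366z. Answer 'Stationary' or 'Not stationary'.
\text{Stationary}

The AR(p) characteristic polynomial is P(z) = 1 + 0.366z.
Stationarity requires all roots to lie outside the unit circle, i.e. |z| > 1 for every root.
This is linear in z: 1 + (0.366) z = 0  =>  z = -1/(0.366) = -2.73224,  |z| = 2.73224.
Moduli of all roots: 2.7322.
All moduli strictly greater than 1? Yes.
Verdict: Stationary.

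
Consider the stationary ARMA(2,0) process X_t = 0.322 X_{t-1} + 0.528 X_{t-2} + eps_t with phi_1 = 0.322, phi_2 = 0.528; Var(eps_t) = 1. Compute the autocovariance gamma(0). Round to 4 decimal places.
\gamma(0) = 2.5936

Multiply the model equation by X_{t-k} and take expectations. With theta_0 = psi_0 = 1 and psi_j the MA(infinity) weights, this gives
  gamma(k) - sum_i phi_i gamma(k-i) = c_k,
  c_k = sigma^2 * sum_{j=k..q} theta_j psi_{j-k}   (c_k = 0 for k > q),
using gamma(-m) = gamma(m).
Pure AR (q = 0): c_0 = sigma^2 = 1, c_k = 0 for k >= 1.
Equations for k = 0, 1, 2 (AR order 2, c_2 = 0):
  (E0) gamma(0) = phi_1 gamma(1) + phi_2 gamma(2) + c_0
  (E1) gamma(1) = phi_1 gamma(0) + phi_2 gamma(1) + c_1
  (E2) gamma(2) = phi_1 gamma(1) + phi_2 gamma(0)
From (E1): gamma(1) = A gamma(0) + B with
  A = phi_1 / (1 - phi_2) = 0.322 / 0.472 = 0.682203,   B = c_1 / (1 - phi_2) = 0 / 0.472 = 0.
Insert (E2) into (E0): gamma(0) (1 - phi_2^2) = phi_1 (1 + phi_2) gamma(1) + c_0.
  phi_1 (1 + phi_2) = (0.322)(1.528) = 0.492016,   1 - phi_2^2 = 0.721216.
Replace gamma(1) by A gamma(0) + B and collect gamma(0):
  gamma(0) [0.721216 - (0.492016)(0.682203)] = c_0 = 1
  gamma(0) * 0.385561 = 1
  gamma(0) = 1 / 0.385561 = 2.593623.
Therefore gamma(0) = 2.5936 (to 4 decimal places).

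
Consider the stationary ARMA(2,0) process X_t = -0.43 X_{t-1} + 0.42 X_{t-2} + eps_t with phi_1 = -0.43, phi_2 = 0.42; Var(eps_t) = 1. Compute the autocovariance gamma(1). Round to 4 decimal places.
\gamma(1) = -1.9988

Multiply the model equation by X_{t-k} and take expectations. With theta_0 = psi_0 = 1 and psi_j the MA(infinity) weights, this gives
  gamma(k) - sum_i phi_i gamma(k-i) = c_k,
  c_k = sigma^2 * sum_{j=k..q} theta_j psi_{j-k}   (c_k = 0 for k > q),
using gamma(-m) = gamma(m).
Pure AR (q = 0): c_0 = sigma^2 = 1, c_k = 0 for k >= 1.
Equations for k = 0, 1, 2 (AR order 2, c_2 = 0):
  (E0) gamma(0) = phi_1 gamma(1) + phi_2 gamma(2) + c_0
  (E1) gamma(1) = phi_1 gamma(0) + phi_2 gamma(1) + c_1
  (E2) gamma(2) = phi_1 gamma(1) + phi_2 gamma(0)
From (E1): gamma(1) = A gamma(0) + B with
  A = phi_1 / (1 - phi_2) = -0.43 / 0.58 = -0.741379,   B = c_1 / (1 - phi_2) = 0 / 0.58 = 0.
Insert (E2) into (E0): gamma(0) (1 - phi_2^2) = phi_1 (1 + phi_2) gamma(1) + c_0.
  phi_1 (1 + phi_2) = (-0.43)(1.42) = -0.6106,   1 - phi_2^2 = 0.8236.
Replace gamma(1) by A gamma(0) + B and collect gamma(0):
  gamma(0) [0.8236 - (-0.6106)(-0.741379)] = c_0 = 1
  gamma(0) * 0.370914 = 1
  gamma(0) = 1 / 0.370914 = 2.696044.
  gamma(1) = A gamma(0) = (-0.741379)(2.696044) = -1.998791.
Therefore gamma(1) = -1.9988 (to 4 decimal places).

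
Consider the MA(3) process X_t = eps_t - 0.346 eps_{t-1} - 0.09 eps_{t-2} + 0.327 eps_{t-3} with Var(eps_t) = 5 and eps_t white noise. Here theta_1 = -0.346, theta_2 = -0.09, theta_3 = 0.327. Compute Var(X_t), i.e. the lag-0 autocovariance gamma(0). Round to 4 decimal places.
\gamma(0) = 6.1737

For an MA(q) process X_t = eps_t + sum_i theta_i eps_{t-i} with
Var(eps_t) = sigma^2, the variance is
  gamma(0) = sigma^2 * (1 + sum_i theta_i^2).
  sum_i theta_i^2 = (-0.346)^2 + (-0.09)^2 + (0.327)^2 = 0.119716 + 0.0081 + 0.106929 = 0.234745.
  gamma(0) = 5 * (1 + 0.234745) = 5 * 1.234745 = 6.173725, which rounds to 6.1737.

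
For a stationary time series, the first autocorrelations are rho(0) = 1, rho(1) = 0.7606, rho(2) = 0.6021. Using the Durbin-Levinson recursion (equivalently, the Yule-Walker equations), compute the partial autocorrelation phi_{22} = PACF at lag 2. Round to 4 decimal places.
\phi_{22} = 0.0560

The PACF at lag k is phi_{kk}, the last component of the solution
to the Yule-Walker system G_k phi = r_k where
  (G_k)_{ij} = rho(|i - j|), (r_k)_i = rho(i), i,j = 1..k.
Equivalently, Durbin-Levinson gives phi_{kk} iteratively:
  phi_{11} = rho(1)
  phi_{kk} = [rho(k) - sum_{j=1..k-1} phi_{k-1,j} rho(k-j)]
            / [1 - sum_{j=1..k-1} phi_{k-1,j} rho(j)],
  phi_{k,j} = phi_{k-1,j} - phi_{kk} phi_{k-1,k-j},  j = 1..k-1.
Step k = 1:
  phi_11 = rho(1) = 0.7606.
Step k = 2:
  phi_22 = [rho(2) - phi_11 rho(1)] / [1 - phi_11 rho(1)] = [0.6021 - (0.7606)(0.7606)] / [1 - (0.7606)(0.7606)]
         = 0.02358764 / 0.42148764 = 0.056.
Therefore phi_{22} = 0.0560.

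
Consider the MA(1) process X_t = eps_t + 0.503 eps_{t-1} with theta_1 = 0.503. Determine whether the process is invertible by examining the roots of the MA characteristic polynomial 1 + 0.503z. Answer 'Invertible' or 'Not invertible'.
\text{Invertible}

The MA(q) characteristic polynomial is P(z) = 1 + 0.503z.
Invertibility requires all roots to lie outside the unit circle, i.e. |z| > 1 for every root.
This is linear in z: 1 + (0.503) z = 0  =>  z = -1/(0.503) = -1.988072,  |z| = 1.988072.
Moduli of all roots: 1.9881.
All moduli strictly greater than 1? Yes.
Verdict: Invertible.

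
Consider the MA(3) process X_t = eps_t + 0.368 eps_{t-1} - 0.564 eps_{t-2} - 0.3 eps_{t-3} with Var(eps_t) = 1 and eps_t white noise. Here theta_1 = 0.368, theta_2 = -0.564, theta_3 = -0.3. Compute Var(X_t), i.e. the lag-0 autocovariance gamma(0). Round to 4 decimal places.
\gamma(0) = 1.5435

For an MA(q) process X_t = eps_t + sum_i theta_i eps_{t-i} with
Var(eps_t) = sigma^2, the variance is
  gamma(0) = sigma^2 * (1 + sum_i theta_i^2).
  sum_i theta_i^2 = (0.368)^2 + (-0.564)^2 + (-0.3)^2 = 0.135424 + 0.318096 + 0.09 = 0.54352.
  gamma(0) = 1 * (1 + 0.54352) = 1 * 1.54352 = 1.54352, which rounds to 1.5435.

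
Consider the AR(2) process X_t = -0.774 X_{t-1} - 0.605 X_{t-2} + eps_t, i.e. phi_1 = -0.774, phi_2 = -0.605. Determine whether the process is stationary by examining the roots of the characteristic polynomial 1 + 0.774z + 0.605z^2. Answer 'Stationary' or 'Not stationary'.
\text{Stationary}

The AR(p) characteristic polynomial is P(z) = 1 + 0.774z + 0.605z^2.
Stationarity requires all roots to lie outside the unit circle, i.e. |z| > 1 for every root.
Set 1 + (0.774) z + (0.605) z^2 = 0, i.e. a z^2 + b z + c = 0 with a = 0.605, b = 0.774, c = 1.
Discriminant D = b^2 - 4ac = (0.774)^2 - 4*(0.605)*1 = 0.599076 - (2.42) = -1.820924.
D < 0, so the roots are the complex-conjugate pair z = (-b +/- i sqrt(-D)) / (2a) = -0.6397 +/- 1.1152i.
For a conjugate pair |z|^2 = z * conj(z) = (product of roots) = c/a = 1/(0.605) = 1.652893, so |z| = sqrt(1.652893) = 1.2856 for both roots.
Moduli of all roots: 1.2856, 1.2856.
All moduli strictly greater than 1? Yes.
Verdict: Stationary.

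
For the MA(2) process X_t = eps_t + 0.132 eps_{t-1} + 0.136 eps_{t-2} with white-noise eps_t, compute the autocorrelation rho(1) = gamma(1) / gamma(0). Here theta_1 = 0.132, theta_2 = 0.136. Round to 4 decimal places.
\rho(1) = 0.1448

For an MA(q) process with theta_0 = 1, the autocovariance is
  gamma(k) = sigma^2 * sum_{i=0..q-k} theta_i * theta_{i+k},
and rho(k) = gamma(k) / gamma(0). Sigma^2 cancels.
  numerator   = (1)*(0.132) + (0.132)*(0.136) = 0.149952.
  denominator = (1)^2 + (0.132)^2 + (0.136)^2 = 1.03592.
  rho(1) = 0.149952 / 1.03592 = 0.1448.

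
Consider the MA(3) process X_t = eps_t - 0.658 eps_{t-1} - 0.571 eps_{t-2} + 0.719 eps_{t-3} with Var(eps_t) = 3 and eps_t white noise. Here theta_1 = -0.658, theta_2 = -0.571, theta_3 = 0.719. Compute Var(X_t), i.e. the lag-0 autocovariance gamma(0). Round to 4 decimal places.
\gamma(0) = 6.8279

For an MA(q) process X_t = eps_t + sum_i theta_i eps_{t-i} with
Var(eps_t) = sigma^2, the variance is
  gamma(0) = sigma^2 * (1 + sum_i theta_i^2).
  sum_i theta_i^2 = (-0.658)^2 + (-0.571)^2 + (0.719)^2 = 0.432964 + 0.326041 + 0.516961 = 1.275966.
  gamma(0) = 3 * (1 + 1.275966) = 3 * 2.275966 = 6.827898, which rounds to 6.8279.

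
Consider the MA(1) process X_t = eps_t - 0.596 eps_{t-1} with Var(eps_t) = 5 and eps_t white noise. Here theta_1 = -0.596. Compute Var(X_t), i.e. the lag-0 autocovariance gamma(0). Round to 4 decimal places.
\gamma(0) = 6.7761

For an MA(q) process X_t = eps_t + sum_i theta_i eps_{t-i} with
Var(eps_t) = sigma^2, the variance is
  gamma(0) = sigma^2 * (1 + sum_i theta_i^2).
  sum_i theta_i^2 = (-0.596)^2 = 0.355216.
  gamma(0) = 5 * (1 + 0.355216) = 5 * 1.355216 = 6.77608, which rounds to 6.7761.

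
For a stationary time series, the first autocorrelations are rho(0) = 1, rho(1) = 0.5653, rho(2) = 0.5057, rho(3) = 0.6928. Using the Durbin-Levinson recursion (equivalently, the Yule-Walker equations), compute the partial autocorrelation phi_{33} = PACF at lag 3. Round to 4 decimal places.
\phi_{33} = 0.5250

The PACF at lag k is phi_{kk}, the last component of the solution
to the Yule-Walker system G_k phi = r_k where
  (G_k)_{ij} = rho(|i - j|), (r_k)_i = rho(i), i,j = 1..k.
Equivalently, Durbin-Levinson gives phi_{kk} iteratively:
  phi_{11} = rho(1)
  phi_{kk} = [rho(k) - sum_{j=1..k-1} phi_{k-1,j} rho(k-j)]
            / [1 - sum_{j=1..k-1} phi_{k-1,j} rho(j)],
  phi_{k,j} = phi_{k-1,j} - phi_{kk} phi_{k-1,k-j},  j = 1..k-1.
Step k = 1:
  phi_11 = rho(1) = 0.5653.
Step k = 2:
  phi_22 = [rho(2) - phi_11 rho(1)] / [1 - phi_11 rho(1)] = [0.5057 - (0.5653)(0.5653)] / [1 - (0.5653)(0.5653)]
         = 0.18613591 / 0.68043591 = 0.273554.
  Update: phi_21 = phi_11 - phi_22 phi_11 = 0.5653 - (0.273554)(0.5653) = 0.41066.
Step k = 3:
  phi_33 = [rho(3) - phi_21 rho(2) - phi_22 rho(1)] / [1 - phi_21 rho(1) - phi_22 rho(2)]
    numerator   = 0.6928 - (0.41066)(0.5057) - (0.273554)(0.5653) = 0.33048922
    denominator = 1 - (0.41066)(0.5653) - (0.273554)(0.5057) = 0.6295177
  phi_33 = 0.33048922 / 0.6295177 = 0.525.
Therefore phi_{33} = 0.5250.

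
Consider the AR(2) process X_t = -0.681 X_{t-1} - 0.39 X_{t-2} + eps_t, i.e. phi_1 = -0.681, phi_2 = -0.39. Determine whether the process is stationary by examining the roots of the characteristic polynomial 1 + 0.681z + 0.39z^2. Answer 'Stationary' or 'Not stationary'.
\text{Stationary}

The AR(p) characteristic polynomial is P(z) = 1 + 0.681z + 0.39z^2.
Stationarity requires all roots to lie outside the unit circle, i.e. |z| > 1 for every root.
Set 1 + (0.681) z + (0.39) z^2 = 0, i.e. a z^2 + b z + c = 0 with a = 0.39, b = 0.681, c = 1.
Discriminant D = b^2 - 4ac = (0.681)^2 - 4*(0.39)*1 = 0.463761 - (1.56) = -1.096239.
D < 0, so the roots are the complex-conjugate pair z = (-b +/- i sqrt(-D)) / (2a) = -0.8731 +/- 1.3423i.
For a conjugate pair |z|^2 = z * conj(z) = (product of roots) = c/a = 1/(0.39) = 2.564103, so |z| = sqrt(2.564103) = 1.6013 for both roots.
Moduli of all roots: 1.6013, 1.6013.
All moduli strictly greater than 1? Yes.
Verdict: Stationary.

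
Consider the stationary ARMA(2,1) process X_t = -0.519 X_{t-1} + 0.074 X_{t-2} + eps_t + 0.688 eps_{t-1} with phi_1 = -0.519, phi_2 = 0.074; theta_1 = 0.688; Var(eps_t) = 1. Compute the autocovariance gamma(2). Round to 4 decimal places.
\gamma(2) = -0.0100

Multiply the model equation by X_{t-k} and take expectations. With theta_0 = psi_0 = 1 and psi_j the MA(infinity) weights, this gives
  gamma(k) - sum_i phi_i gamma(k-i) = c_k,
  c_k = sigma^2 * sum_{j=k..q} theta_j psi_{j-k}   (c_k = 0 for k > q),
using gamma(-m) = gamma(m).
psi-weights needed (psi_j = theta_j + sum_i phi_i psi_{j-i}):
  psi_1 = theta_1 + phi_1 = 0.688 + (-0.519) = 0.169
Right-hand sides:
  c_0 = sigma^2 (1 + theta_1 psi_1) = 1 * (1 + (0.688)(0.169)) = 1 * 1.116272 = 1.116272
  c_1 = sigma^2 theta_1 = 1 * (0.688) = 0.688
  c_2 = 0
Equations for k = 0, 1, 2 (AR order 2, c_2 = 0):
  (E0) gamma(0) = phi_1 gamma(1) + phi_2 gamma(2) + c_0
  (E1) gamma(1) = phi_1 gamma(0) + phi_2 gamma(1) + c_1
  (E2) gamma(2) = phi_1 gamma(1) + phi_2 gamma(0)
From (E1): gamma(1) = A gamma(0) + B with
  A = phi_1 / (1 - phi_2) = -0.519 / 0.926 = -0.560475,   B = c_1 / (1 - phi_2) = 0.688 / 0.926 = 0.742981.
Insert (E2) into (E0): gamma(0) (1 - phi_2^2) = phi_1 (1 + phi_2) gamma(1) + c_0.
  phi_1 (1 + phi_2) = (-0.519)(1.074) = -0.557406,   1 - phi_2^2 = 0.994524.
Replace gamma(1) by A gamma(0) + B and collect gamma(0):
  gamma(0) [0.994524 - (-0.557406)(-0.560475)] = (-0.557406)(0.742981) + 1.116272
  gamma(0) * 0.682112 = 0.70213
  gamma(0) = 0.70213 / 0.682112 = 1.029348.
  gamma(1) = A gamma(0) + B = (-0.560475)(1.029348) + (0.742981) = 0.166057.
  gamma(2) = phi_1 gamma(1) + phi_2 gamma(0) = (-0.519)(0.166057) + (0.074)(1.029348) = -0.010012.
Therefore gamma(2) = -0.0100 (to 4 decimal places).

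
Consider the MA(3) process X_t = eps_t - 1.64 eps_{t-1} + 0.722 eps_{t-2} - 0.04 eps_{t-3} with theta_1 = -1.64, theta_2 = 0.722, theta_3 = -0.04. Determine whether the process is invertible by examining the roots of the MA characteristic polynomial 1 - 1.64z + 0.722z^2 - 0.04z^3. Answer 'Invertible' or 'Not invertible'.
\text{Invertible}

The MA(q) characteristic polynomial is P(z) = 1 - 1.64z + 0.722z^2 - 0.04z^3.
Invertibility requires all roots to lie outside the unit circle, i.e. |z| > 1 for every root.
Degree 3: look for a simple real root z0 first, then factor out (1 - z/z0) and solve the remaining quadratic.
Testing z0 = 1.25: P(1.25) = 1 + (-1.64)(1.25) + (0.722)(1.25)^2 + (-0.04)(1.25)^3
  = 1 + (-2.05) + (1.128125) + (-0.078125) = 0.  So z_0 = 1.25 is a root, |z_0| = 1.25.
Divide out the factor (1 - 0.8 z) = (1 - z/z0) (since 1/z0 = 0.8):
  P(z) = (1 - 0.8 z)(1 + (-0.84) z + (0.05) z^2)
  [check: z-coef -0.84 - (0.8) = -1.64; z^2-coef 0.05 - (0.8)(-0.84) = 0.722; z^3-coef -(0.8)(0.05) = -0.04.]
Remaining roots from the quadratic factor 1 + (-0.84) z + (0.05) z^2:
  Set 1 + (-0.84) z + (0.05) z^2 = 0, i.e. a z^2 + b z + c = 0 with a = 0.05, b = -0.84, c = 1.
  Discriminant D = b^2 - 4ac = (-0.84)^2 - 4*(0.05)*1 = 0.7056 - (0.2) = 0.5056.
  D >= 0, so the roots are real: z = (-b +/- sqrt(D)) / (2a) = (0.84 +/- 0.711056) / (0.1).
    z_1 = (0.84 + 0.711056) / (0.1) = 15.5106,   |z_1| = 15.5106.
    z_2 = (0.84 - 0.711056) / (0.1) = 1.2894,   |z_2| = 1.2894.
Moduli of all roots: 1.2500, 15.5106, 1.2894.
All moduli strictly greater than 1? Yes.
Verdict: Invertible.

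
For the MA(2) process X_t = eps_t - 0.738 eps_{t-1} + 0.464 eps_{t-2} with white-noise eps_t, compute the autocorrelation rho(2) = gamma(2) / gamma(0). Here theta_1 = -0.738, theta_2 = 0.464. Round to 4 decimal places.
\rho(2) = 0.2636

For an MA(q) process with theta_0 = 1, the autocovariance is
  gamma(k) = sigma^2 * sum_{i=0..q-k} theta_i * theta_{i+k},
and rho(k) = gamma(k) / gamma(0). Sigma^2 cancels.
  numerator   = (1)*(0.464) = 0.464.
  denominator = (1)^2 + (-0.738)^2 + (0.464)^2 = 1.75994.
  rho(2) = 0.464 / 1.75994 = 0.2636.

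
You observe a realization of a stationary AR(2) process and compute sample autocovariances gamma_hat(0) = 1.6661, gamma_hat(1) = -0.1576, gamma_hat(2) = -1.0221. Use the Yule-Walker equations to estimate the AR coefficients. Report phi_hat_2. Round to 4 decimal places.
\hat\phi_{2} = -0.6280

The Yule-Walker equations for an AR(p) process read, in matrix form,
  Gamma_p phi = r_p,   with   (Gamma_p)_{ij} = gamma(|i - j|),
                       (r_p)_i = gamma(i),   i,j = 1..p.
Substitute the sample gammas (Toeplitz matrix and right-hand side of size 2):
  Gamma_p = [[1.6661, -0.1576], [-0.1576, 1.6661]]
  r_p     = [-0.1576, -1.0221]
Written out:
  1.6661 phi_1 - 0.1576 phi_2 = -0.1576
  -0.1576 phi_1 + 1.6661 phi_2 = -1.0221
Solve by Cramer's rule:
  det = gamma(0)^2 - gamma(1)^2 = (1.6661)^2 - (-0.1576)^2 = 2.77588921 - 0.02483776 = 2.75105145
  phi_hat_1 = [gamma(1) gamma(0) - gamma(1) gamma(2)] / det = [(-0.1576)(1.6661) - (-0.1576)(-1.0221)] / 2.75105145 = -0.42366032 / 2.75105145 = -0.154
  phi_hat_2 = [gamma(0) gamma(2) - gamma(1)^2] / det = [(1.6661)(-1.0221) - (-0.1576)^2] / 2.75105145 = -1.72775857 / 2.75105145 = -0.628
So phi_hat = [-0.1540, -0.6280].
Therefore phi_hat_2 = -0.6280.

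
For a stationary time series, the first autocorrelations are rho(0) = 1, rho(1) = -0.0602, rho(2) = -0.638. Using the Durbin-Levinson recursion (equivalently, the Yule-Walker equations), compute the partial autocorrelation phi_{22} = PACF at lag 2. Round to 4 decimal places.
\phi_{22} = -0.6440

The PACF at lag k is phi_{kk}, the last component of the solution
to the Yule-Walker system G_k phi = r_k where
  (G_k)_{ij} = rho(|i - j|), (r_k)_i = rho(i), i,j = 1..k.
Equivalently, Durbin-Levinson gives phi_{kk} iteratively:
  phi_{11} = rho(1)
  phi_{kk} = [rho(k) - sum_{j=1..k-1} phi_{k-1,j} rho(k-j)]
            / [1 - sum_{j=1..k-1} phi_{k-1,j} rho(j)],
  phi_{k,j} = phi_{k-1,j} - phi_{kk} phi_{k-1,k-j},  j = 1..k-1.
Step k = 1:
  phi_11 = rho(1) = -0.0602.
Step k = 2:
  phi_22 = [rho(2) - phi_11 rho(1)] / [1 - phi_11 rho(1)] = [-0.638 - (-0.0602)(-0.0602)] / [1 - (-0.0602)(-0.0602)]
         = -0.64162404 / 0.99637596 = -0.644.
Therefore phi_{22} = -0.6440.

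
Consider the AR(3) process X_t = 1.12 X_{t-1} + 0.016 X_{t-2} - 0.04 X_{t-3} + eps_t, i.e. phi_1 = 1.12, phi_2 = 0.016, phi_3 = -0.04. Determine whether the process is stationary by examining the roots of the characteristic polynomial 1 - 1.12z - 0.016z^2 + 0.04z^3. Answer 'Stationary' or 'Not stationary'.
\text{Not stationary}

The AR(p) characteristic polynomial is P(z) = 1 - 1.12z - 0.016z^2 + 0.04z^3.
Stationarity requires all roots to lie outside the unit circle, i.e. |z| > 1 for every root.
Degree 3: look for a simple real root z0 first, then factor out (1 - z/z0) and solve the remaining quadratic.
Testing z0 = 5: P(5) = 1 + (-1.12)(5) + (-0.016)(5)^2 + (0.04)(5)^3
  = 1 + (-5.6) + (-0.4) + (5) = 0.  So z_0 = 5 is a root, |z_0| = 5.
Divide out the factor (1 - 0.2 z) = (1 - z/z0) (since 1/z0 = 0.2):
  P(z) = (1 - 0.2 z)(1 + (-0.92) z + (-0.2) z^2)
  [check: z-coef -0.92 - (0.2) = -1.12; z^2-coef -0.2 - (0.2)(-0.92) = -0.016; z^3-coef -(0.2)(-0.2) = 0.04.]
Remaining roots from the quadratic factor 1 + (-0.92) z + (-0.2) z^2:
  Set 1 + (-0.92) z + (-0.2) z^2 = 0, i.e. a z^2 + b z + c = 0 with a = -0.2, b = -0.92, c = 1.
  Discriminant D = b^2 - 4ac = (-0.92)^2 - 4*(-0.2)*1 = 0.8464 - (-0.8) = 1.6464.
  D >= 0, so the roots are real: z = (-b +/- sqrt(D)) / (2a) = (0.92 +/- 1.283121) / (-0.4).
    z_1 = (0.92 + 1.283121) / (-0.4) = -5.5078,   |z_1| = 5.5078.
    z_2 = (0.92 - 1.283121) / (-0.4) = 0.9078,   |z_2| = 0.9078.
Moduli of all roots: 5.0000, 5.5078, 0.9078.
All moduli strictly greater than 1? No.
Verdict: Not stationary.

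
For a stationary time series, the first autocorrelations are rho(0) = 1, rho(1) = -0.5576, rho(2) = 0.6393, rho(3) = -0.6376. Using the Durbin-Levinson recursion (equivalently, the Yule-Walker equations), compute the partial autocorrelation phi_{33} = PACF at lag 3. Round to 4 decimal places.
\phi_{33} = -0.3479

The PACF at lag k is phi_{kk}, the last component of the solution
to the Yule-Walker system G_k phi = r_k where
  (G_k)_{ij} = rho(|i - j|), (r_k)_i = rho(i), i,j = 1..k.
Equivalently, Durbin-Levinson gives phi_{kk} iteratively:
  phi_{11} = rho(1)
  phi_{kk} = [rho(k) - sum_{j=1..k-1} phi_{k-1,j} rho(k-j)]
            / [1 - sum_{j=1..k-1} phi_{k-1,j} rho(j)],
  phi_{k,j} = phi_{k-1,j} - phi_{kk} phi_{k-1,k-j},  j = 1..k-1.
Step k = 1:
  phi_11 = rho(1) = -0.5576.
Step k = 2:
  phi_22 = [rho(2) - phi_11 rho(1)] / [1 - phi_11 rho(1)] = [0.6393 - (-0.5576)(-0.5576)] / [1 - (-0.5576)(-0.5576)]
         = 0.32838224 / 0.68908224 = 0.47655.
  Update: phi_21 = phi_11 - phi_22 phi_11 = -0.5576 - (0.47655)(-0.5576) = -0.291876.
Step k = 3:
  phi_33 = [rho(3) - phi_21 rho(2) - phi_22 rho(1)] / [1 - phi_21 rho(1) - phi_22 rho(2)]
    numerator   = -0.6376 - (-0.291876)(0.6393) - (0.47655)(-0.5576) = -0.18527954
    denominator = 1 - (-0.291876)(-0.5576) - (0.47655)(0.6393) = 0.53259164
  phi_33 = -0.18527954 / 0.53259164 = -0.3479.
Therefore phi_{33} = -0.3479.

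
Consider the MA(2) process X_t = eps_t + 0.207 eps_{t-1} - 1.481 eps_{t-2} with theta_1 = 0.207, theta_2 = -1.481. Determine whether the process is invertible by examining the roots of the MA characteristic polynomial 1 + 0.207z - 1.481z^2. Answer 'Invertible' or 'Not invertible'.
\text{Not invertible}

The MA(q) characteristic polynomial is P(z) = 1 + 0.207z - 1.481z^2.
Invertibility requires all roots to lie outside the unit circle, i.e. |z| > 1 for every root.
Set 1 + (0.207) z + (-1.481) z^2 = 0, i.e. a z^2 + b z + c = 0 with a = -1.481, b = 0.207, c = 1.
Discriminant D = b^2 - 4ac = (0.207)^2 - 4*(-1.481)*1 = 0.042849 - (-5.924) = 5.966849.
D >= 0, so the roots are real: z = (-b +/- sqrt(D)) / (2a) = (-0.207 +/- 2.442713) / (-2.962).
  z_1 = (-0.207 + 2.442713) / (-2.962) = -0.7548,   |z_1| = 0.7548.
  z_2 = (-0.207 - 2.442713) / (-2.962) = 0.8946,   |z_2| = 0.8946.
Moduli of all roots: 0.7548, 0.8946.
All moduli strictly greater than 1? No.
Verdict: Not invertible.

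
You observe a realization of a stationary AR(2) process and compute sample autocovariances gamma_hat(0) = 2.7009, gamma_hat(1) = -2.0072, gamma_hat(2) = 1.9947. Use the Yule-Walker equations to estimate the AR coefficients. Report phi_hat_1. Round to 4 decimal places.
\hat\phi_{1} = -0.4340

The Yule-Walker equations for an AR(p) process read, in matrix form,
  Gamma_p phi = r_p,   with   (Gamma_p)_{ij} = gamma(|i - j|),
                       (r_p)_i = gamma(i),   i,j = 1..p.
Substitute the sample gammas (Toeplitz matrix and right-hand side of size 2):
  Gamma_p = [[2.7009, -2.0072], [-2.0072, 2.7009]]
  r_p     = [-2.0072, 1.9947]
Written out:
  2.7009 phi_1 - 2.0072 phi_2 = -2.0072
  -2.0072 phi_1 + 2.7009 phi_2 = 1.9947
Solve by Cramer's rule:
  det = gamma(0)^2 - gamma(1)^2 = (2.7009)^2 - (-2.0072)^2 = 7.29486081 - 4.02885184 = 3.26600897
  phi_hat_1 = [gamma(1) gamma(0) - gamma(1) gamma(2)] / det = [(-2.0072)(2.7009) - (-2.0072)(1.9947)] / 3.26600897 = -1.41748464 / 3.26600897 = -0.434
  phi_hat_2 = [gamma(0) gamma(2) - gamma(1)^2] / det = [(2.7009)(1.9947) - (-2.0072)^2] / 3.26600897 = 1.35863339 / 3.26600897 = 0.416
So phi_hat = [-0.4340, 0.4160].
Therefore phi_hat_1 = -0.4340.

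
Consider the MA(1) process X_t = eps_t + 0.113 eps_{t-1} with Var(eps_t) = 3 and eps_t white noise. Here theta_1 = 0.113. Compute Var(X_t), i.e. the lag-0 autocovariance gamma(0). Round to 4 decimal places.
\gamma(0) = 3.0383

For an MA(q) process X_t = eps_t + sum_i theta_i eps_{t-i} with
Var(eps_t) = sigma^2, the variance is
  gamma(0) = sigma^2 * (1 + sum_i theta_i^2).
  sum_i theta_i^2 = (0.113)^2 = 0.012769.
  gamma(0) = 3 * (1 + 0.012769) = 3 * 1.012769 = 3.038307, which rounds to 3.0383.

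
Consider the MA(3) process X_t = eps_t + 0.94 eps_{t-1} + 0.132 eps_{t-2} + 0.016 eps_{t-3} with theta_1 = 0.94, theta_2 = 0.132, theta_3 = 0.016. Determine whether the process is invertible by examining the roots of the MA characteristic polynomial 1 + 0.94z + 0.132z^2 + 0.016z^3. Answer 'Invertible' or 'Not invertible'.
\text{Invertible}

The MA(q) characteristic polynomial is P(z) = 1 + 0.94z + 0.132z^2 + 0.016z^3.
Invertibility requires all roots to lie outside the unit circle, i.e. |z| > 1 for every root.
Degree 3: look for a simple real root z0 first, then factor out (1 - z/z0) and solve the remaining quadratic.
Testing z0 = -1.25: P(-1.25) = 1 + (0.94)(-1.25) + (0.132)(-1.25)^2 + (0.016)(-1.25)^3
  = 1 + (-1.175) + (0.20625) + (-0.03125) = 0.  So z_0 = -1.25 is a root, |z_0| = 1.25.
Divide out the factor (1 + 0.8 z) = (1 - z/z0) (since 1/z0 = -0.8):
  P(z) = (1 + 0.8 z)(1 + (0.14) z + (0.02) z^2)
  [check: z-coef 0.14 - (-0.8) = 0.94; z^2-coef 0.02 - (-0.8)(0.14) = 0.132; z^3-coef -(-0.8)(0.02) = 0.016.]
Remaining roots from the quadratic factor 1 + (0.14) z + (0.02) z^2:
  Set 1 + (0.14) z + (0.02) z^2 = 0, i.e. a z^2 + b z + c = 0 with a = 0.02, b = 0.14, c = 1.
  Discriminant D = b^2 - 4ac = (0.14)^2 - 4*(0.02)*1 = 0.0196 - (0.08) = -0.0604.
  D < 0, so the roots are the complex-conjugate pair z = (-b +/- i sqrt(-D)) / (2a) = -3.5 +/- 6.1441i.
  For a conjugate pair |z|^2 = z * conj(z) = (product of roots) = c/a = 1/(0.02) = 50, so |z| = sqrt(50) = 7.0711 for both roots.
Moduli of all roots: 1.2500, 7.0711, 7.0711.
All moduli strictly greater than 1? Yes.
Verdict: Invertible.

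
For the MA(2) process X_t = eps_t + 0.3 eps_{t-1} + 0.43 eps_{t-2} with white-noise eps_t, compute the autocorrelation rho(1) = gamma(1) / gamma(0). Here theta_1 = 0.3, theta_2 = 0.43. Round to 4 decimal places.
\rho(1) = 0.3365

For an MA(q) process with theta_0 = 1, the autocovariance is
  gamma(k) = sigma^2 * sum_{i=0..q-k} theta_i * theta_{i+k},
and rho(k) = gamma(k) / gamma(0). Sigma^2 cancels.
  numerator   = (1)*(0.3) + (0.3)*(0.43) = 0.429.
  denominator = (1)^2 + (0.3)^2 + (0.43)^2 = 1.2749.
  rho(1) = 0.429 / 1.2749 = 0.3365.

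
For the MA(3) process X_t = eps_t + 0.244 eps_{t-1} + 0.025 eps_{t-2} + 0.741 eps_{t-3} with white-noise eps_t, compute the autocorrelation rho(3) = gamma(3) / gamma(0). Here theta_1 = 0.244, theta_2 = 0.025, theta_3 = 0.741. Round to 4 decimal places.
\rho(3) = 0.4605

For an MA(q) process with theta_0 = 1, the autocovariance is
  gamma(k) = sigma^2 * sum_{i=0..q-k} theta_i * theta_{i+k},
and rho(k) = gamma(k) / gamma(0). Sigma^2 cancels.
  numerator   = (1)*(0.741) = 0.741.
  denominator = (1)^2 + (0.244)^2 + (0.025)^2 + (0.741)^2 = 1.609242.
  rho(3) = 0.741 / 1.609242 = 0.4605.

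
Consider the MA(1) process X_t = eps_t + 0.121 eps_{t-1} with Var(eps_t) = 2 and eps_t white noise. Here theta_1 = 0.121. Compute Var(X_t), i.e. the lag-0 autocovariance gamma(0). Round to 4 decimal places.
\gamma(0) = 2.0293

For an MA(q) process X_t = eps_t + sum_i theta_i eps_{t-i} with
Var(eps_t) = sigma^2, the variance is
  gamma(0) = sigma^2 * (1 + sum_i theta_i^2).
  sum_i theta_i^2 = (0.121)^2 = 0.014641.
  gamma(0) = 2 * (1 + 0.014641) = 2 * 1.014641 = 2.029282, which rounds to 2.0293.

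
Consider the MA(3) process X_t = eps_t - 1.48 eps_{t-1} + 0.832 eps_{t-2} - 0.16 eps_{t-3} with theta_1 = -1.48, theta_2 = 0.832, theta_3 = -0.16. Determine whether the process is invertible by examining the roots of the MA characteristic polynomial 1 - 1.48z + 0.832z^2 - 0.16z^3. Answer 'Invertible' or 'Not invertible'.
\text{Invertible}

The MA(q) characteristic polynomial is P(z) = 1 - 1.48z + 0.832z^2 - 0.16z^3.
Invertibility requires all roots to lie outside the unit circle, i.e. |z| > 1 for every root.
Degree 3: look for a simple real root z0 first, then factor out (1 - z/z0) and solve the remaining quadratic.
Testing z0 = 2.5: P(2.5) = 1 + (-1.48)(2.5) + (0.832)(2.5)^2 + (-0.16)(2.5)^3
  = 1 + (-3.7) + (5.2) + (-2.5) = 0.  So z_0 = 2.5 is a root, |z_0| = 2.5.
Divide out the factor (1 - 0.4 z) = (1 - z/z0) (since 1/z0 = 0.4):
  P(z) = (1 - 0.4 z)(1 + (-1.08) z + (0.4) z^2)
  [check: z-coef -1.08 - (0.4) = -1.48; z^2-coef 0.4 - (0.4)(-1.08) = 0.832; z^3-coef -(0.4)(0.4) = -0.16.]
Remaining roots from the quadratic factor 1 + (-1.08) z + (0.4) z^2:
  Set 1 + (-1.08) z + (0.4) z^2 = 0, i.e. a z^2 + b z + c = 0 with a = 0.4, b = -1.08, c = 1.
  Discriminant D = b^2 - 4ac = (-1.08)^2 - 4*(0.4)*1 = 1.1664 - (1.6) = -0.4336.
  D < 0, so the roots are the complex-conjugate pair z = (-b +/- i sqrt(-D)) / (2a) = 1.35 +/- 0.8231i.
  For a conjugate pair |z|^2 = z * conj(z) = (product of roots) = c/a = 1/(0.4) = 2.5, so |z| = sqrt(2.5) = 1.5811 for both roots.
Moduli of all roots: 2.5000, 1.5811, 1.5811.
All moduli strictly greater than 1? Yes.
Verdict: Invertible.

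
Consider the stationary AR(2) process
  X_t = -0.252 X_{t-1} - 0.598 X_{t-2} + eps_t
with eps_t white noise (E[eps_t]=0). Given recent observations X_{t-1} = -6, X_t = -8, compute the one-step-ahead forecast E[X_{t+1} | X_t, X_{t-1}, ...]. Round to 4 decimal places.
E[X_{t+1} \mid \mathcal F_t] = 5.6040

For an AR(p) model X_t = c + sum_i phi_i X_{t-i} + eps_t, the
one-step-ahead conditional mean is
  E[X_{t+1} | X_t, ...] = c + sum_i phi_i X_{t+1-i}.
Substitute known values:
  E[X_{t+1} | ...] = (-0.252) * (-8) + (-0.598) * (-6)
                   = 5.6040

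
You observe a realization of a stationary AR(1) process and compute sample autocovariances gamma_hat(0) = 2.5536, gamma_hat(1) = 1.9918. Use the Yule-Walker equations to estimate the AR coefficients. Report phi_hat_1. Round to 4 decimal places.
\hat\phi_{1} = 0.7800

The Yule-Walker equations for an AR(p) process read, in matrix form,
  Gamma_p phi = r_p,   with   (Gamma_p)_{ij} = gamma(|i - j|),
                       (r_p)_i = gamma(i),   i,j = 1..p.
Substitute the sample gammas (Toeplitz matrix and right-hand side of size 1):
  Gamma_p = [[2.5536]]
  r_p     = [1.9918]
With p = 1 this is the single equation gamma(0) phi_1 = gamma(1):
  phi_hat_1 = gamma(1) / gamma(0) = 1.9918 / 2.5536 = 0.7800.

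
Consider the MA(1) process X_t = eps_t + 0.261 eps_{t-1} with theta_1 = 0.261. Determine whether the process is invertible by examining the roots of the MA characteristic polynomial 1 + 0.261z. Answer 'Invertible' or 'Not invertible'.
\text{Invertible}

The MA(q) characteristic polynomial is P(z) = 1 + 0.261z.
Invertibility requires all roots to lie outside the unit circle, i.e. |z| > 1 for every root.
This is linear in z: 1 + (0.261) z = 0  =>  z = -1/(0.261) = -3.831418,  |z| = 3.831418.
Moduli of all roots: 3.8314.
All moduli strictly greater than 1? Yes.
Verdict: Invertible.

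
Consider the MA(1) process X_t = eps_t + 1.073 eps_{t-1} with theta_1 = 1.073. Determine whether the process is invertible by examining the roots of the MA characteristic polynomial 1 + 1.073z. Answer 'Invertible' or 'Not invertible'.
\text{Not invertible}

The MA(q) characteristic polynomial is P(z) = 1 + 1.073z.
Invertibility requires all roots to lie outside the unit circle, i.e. |z| > 1 for every root.
This is linear in z: 1 + (1.073) z = 0  =>  z = -1/(1.073) = -0.931966,  |z| = 0.931966.
Moduli of all roots: 0.9320.
All moduli strictly greater than 1? No.
Verdict: Not invertible.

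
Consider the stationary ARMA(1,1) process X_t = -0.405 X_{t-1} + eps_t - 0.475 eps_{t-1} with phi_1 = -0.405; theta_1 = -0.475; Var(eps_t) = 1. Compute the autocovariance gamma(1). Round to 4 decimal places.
\gamma(1) = -1.2552

Multiply the model equation by X_{t-k} and take expectations. With theta_0 = psi_0 = 1 and psi_j the MA(infinity) weights, this gives
  gamma(k) - sum_i phi_i gamma(k-i) = c_k,
  c_k = sigma^2 * sum_{j=k..q} theta_j psi_{j-k}   (c_k = 0 for k > q),
using gamma(-m) = gamma(m).
psi-weights needed (psi_j = theta_j + sum_i phi_i psi_{j-i}):
  psi_1 = theta_1 + phi_1 = -0.475 + (-0.405) = -0.88
Right-hand sides:
  c_0 = sigma^2 (1 + theta_1 psi_1) = 1 * (1 + (-0.475)(-0.88)) = 1 * 1.418 = 1.418
  c_1 = sigma^2 theta_1 = 1 * (-0.475) = -0.475
  c_2 = 0
Equations for k = 0 and k = 1 (AR order 1):
  gamma(0) = phi_1 gamma(1) + c_0
  gamma(1) = phi_1 gamma(0) + c_1
Substituting the second into the first: gamma(0) (1 - phi_1^2) = c_0 + phi_1 c_1, so
  gamma(0) = (c_0 + phi_1 c_1) / (1 - phi_1^2) = (1.418 + (-0.405)(-0.475)) / (1 - (-0.405)^2) = 1.610375 / 0.835975 = 1.926343.
  gamma(1) = phi_1 gamma(0) + c_1 = (-0.405)(1.926343) + (-0.475) = -1.255169.
Therefore gamma(1) = -1.2552 (to 4 decimal places).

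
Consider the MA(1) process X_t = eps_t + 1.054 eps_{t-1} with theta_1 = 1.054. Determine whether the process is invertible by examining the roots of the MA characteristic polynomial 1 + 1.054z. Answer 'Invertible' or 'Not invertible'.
\text{Not invertible}

The MA(q) characteristic polynomial is P(z) = 1 + 1.054z.
Invertibility requires all roots to lie outside the unit circle, i.e. |z| > 1 for every root.
This is linear in z: 1 + (1.054) z = 0  =>  z = -1/(1.054) = -0.948767,  |z| = 0.948767.
Moduli of all roots: 0.9488.
All moduli strictly greater than 1? No.
Verdict: Not invertible.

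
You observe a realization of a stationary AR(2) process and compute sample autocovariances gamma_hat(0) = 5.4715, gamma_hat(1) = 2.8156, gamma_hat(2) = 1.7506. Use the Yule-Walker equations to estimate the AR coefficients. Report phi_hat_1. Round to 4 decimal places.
\hat\phi_{1} = 0.4760

The Yule-Walker equations for an AR(p) process read, in matrix form,
  Gamma_p phi = r_p,   with   (Gamma_p)_{ij} = gamma(|i - j|),
                       (r_p)_i = gamma(i),   i,j = 1..p.
Substitute the sample gammas (Toeplitz matrix and right-hand side of size 2):
  Gamma_p = [[5.4715, 2.8156], [2.8156, 5.4715]]
  r_p     = [2.8156, 1.7506]
Written out:
  5.4715 phi_1 + 2.8156 phi_2 = 2.8156
  2.8156 phi_1 + 5.4715 phi_2 = 1.7506
Solve by Cramer's rule:
  det = gamma(0)^2 - gamma(1)^2 = (5.4715)^2 - (2.8156)^2 = 29.93731225 - 7.92760336 = 22.00970889
  phi_hat_1 = [gamma(1) gamma(0) - gamma(1) gamma(2)] / det = [(2.8156)(5.4715) - (2.8156)(1.7506)] / 22.00970889 = 10.47656604 / 22.00970889 = 0.476
  phi_hat_2 = [gamma(0) gamma(2) - gamma(1)^2] / det = [(5.4715)(1.7506) - (2.8156)^2] / 22.00970889 = 1.65080454 / 22.00970889 = 0.075
So phi_hat = [0.4760, 0.0750].
Therefore phi_hat_1 = 0.4760.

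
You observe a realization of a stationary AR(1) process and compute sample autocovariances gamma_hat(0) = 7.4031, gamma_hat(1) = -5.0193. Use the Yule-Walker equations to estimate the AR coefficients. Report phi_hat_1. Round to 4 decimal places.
\hat\phi_{1} = -0.6780

The Yule-Walker equations for an AR(p) process read, in matrix form,
  Gamma_p phi = r_p,   with   (Gamma_p)_{ij} = gamma(|i - j|),
                       (r_p)_i = gamma(i),   i,j = 1..p.
Substitute the sample gammas (Toeplitz matrix and right-hand side of size 1):
  Gamma_p = [[7.4031]]
  r_p     = [-5.0193]
With p = 1 this is the single equation gamma(0) phi_1 = gamma(1):
  phi_hat_1 = gamma(1) / gamma(0) = -5.0193 / 7.4031 = -0.6780.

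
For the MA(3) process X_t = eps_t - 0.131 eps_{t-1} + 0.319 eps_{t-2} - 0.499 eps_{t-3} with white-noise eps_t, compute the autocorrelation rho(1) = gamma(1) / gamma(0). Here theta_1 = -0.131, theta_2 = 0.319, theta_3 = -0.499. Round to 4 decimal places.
\rho(1) = -0.2427

For an MA(q) process with theta_0 = 1, the autocovariance is
  gamma(k) = sigma^2 * sum_{i=0..q-k} theta_i * theta_{i+k},
and rho(k) = gamma(k) / gamma(0). Sigma^2 cancels.
  numerator   = (1)*(-0.131) + (-0.131)*(0.319) + (0.319)*(-0.499) = -0.33197.
  denominator = (1)^2 + (-0.131)^2 + (0.319)^2 + (-0.499)^2 = 1.367923.
  rho(1) = -0.33197 / 1.367923 = -0.2427.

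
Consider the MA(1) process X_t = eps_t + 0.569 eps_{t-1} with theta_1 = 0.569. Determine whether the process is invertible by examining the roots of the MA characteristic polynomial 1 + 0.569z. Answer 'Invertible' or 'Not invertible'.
\text{Invertible}

The MA(q) characteristic polynomial is P(z) = 1 + 0.569z.
Invertibility requires all roots to lie outside the unit circle, i.e. |z| > 1 for every root.
This is linear in z: 1 + (0.569) z = 0  =>  z = -1/(0.569) = -1.757469,  |z| = 1.757469.
Moduli of all roots: 1.7575.
All moduli strictly greater than 1? Yes.
Verdict: Invertible.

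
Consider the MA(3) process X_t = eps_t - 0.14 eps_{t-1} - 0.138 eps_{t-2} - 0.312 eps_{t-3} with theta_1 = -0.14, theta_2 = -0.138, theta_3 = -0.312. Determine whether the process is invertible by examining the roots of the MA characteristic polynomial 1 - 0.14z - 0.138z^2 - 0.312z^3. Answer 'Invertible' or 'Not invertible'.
\text{Invertible}

The MA(q) characteristic polynomial is P(z) = 1 - 0.14z - 0.138z^2 - 0.312z^3.
Invertibility requires all roots to lie outside the unit circle, i.e. |z| > 1 for every root.
Degree 3: look for a simple real root z0 first, then factor out (1 - z/z0) and solve the remaining quadratic.
Testing z0 = 1.25: P(1.25) = 1 + (-0.14)(1.25) + (-0.138)(1.25)^2 + (-0.312)(1.25)^3
  = 1 + (-0.175) + (-0.215625) + (-0.609375) = 0.  So z_0 = 1.25 is a root, |z_0| = 1.25.
Divide out the factor (1 - 0.8 z) = (1 - z/z0) (since 1/z0 = 0.8):
  P(z) = (1 - 0.8 z)(1 + (0.66) z + (0.39) z^2)
  [check: z-coef 0.66 - (0.8) = -0.14; z^2-coef 0.39 - (0.8)(0.66) = -0.138; z^3-coef -(0.8)(0.39) = -0.312.]
Remaining roots from the quadratic factor 1 + (0.66) z + (0.39) z^2:
  Set 1 + (0.66) z + (0.39) z^2 = 0, i.e. a z^2 + b z + c = 0 with a = 0.39, b = 0.66, c = 1.
  Discriminant D = b^2 - 4ac = (0.66)^2 - 4*(0.39)*1 = 0.4356 - (1.56) = -1.1244.
  D < 0, so the roots are the complex-conjugate pair z = (-b +/- i sqrt(-D)) / (2a) = -0.8462 +/- 1.3595i.
  For a conjugate pair |z|^2 = z * conj(z) = (product of roots) = c/a = 1/(0.39) = 2.564103, so |z| = sqrt(2.564103) = 1.6013 for both roots.
Moduli of all roots: 1.2500, 1.6013, 1.6013.
All moduli strictly greater than 1? Yes.
Verdict: Invertible.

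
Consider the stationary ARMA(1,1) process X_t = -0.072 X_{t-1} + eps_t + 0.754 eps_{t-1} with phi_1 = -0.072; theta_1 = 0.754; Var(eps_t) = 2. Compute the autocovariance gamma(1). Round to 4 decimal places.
\gamma(1) = 1.2967

Multiply the model equation by X_{t-k} and take expectations. With theta_0 = psi_0 = 1 and psi_j the MA(infinity) weights, this gives
  gamma(k) - sum_i phi_i gamma(k-i) = c_k,
  c_k = sigma^2 * sum_{j=k..q} theta_j psi_{j-k}   (c_k = 0 for k > q),
using gamma(-m) = gamma(m).
psi-weights needed (psi_j = theta_j + sum_i phi_i psi_{j-i}):
  psi_1 = theta_1 + phi_1 = 0.754 + (-0.072) = 0.682
Right-hand sides:
  c_0 = sigma^2 (1 + theta_1 psi_1) = 2 * (1 + (0.754)(0.682)) = 2 * 1.514228 = 3.028456
  c_1 = sigma^2 theta_1 = 2 * (0.754) = 1.508
  c_2 = 0
Equations for k = 0 and k = 1 (AR order 1):
  gamma(0) = phi_1 gamma(1) + c_0
  gamma(1) = phi_1 gamma(0) + c_1
Substituting the second into the first: gamma(0) (1 - phi_1^2) = c_0 + phi_1 c_1, so
  gamma(0) = (c_0 + phi_1 c_1) / (1 - phi_1^2) = (3.028456 + (-0.072)(1.508)) / (1 - (-0.072)^2) = 2.91988 / 0.994816 = 2.935096.
  gamma(1) = phi_1 gamma(0) + c_1 = (-0.072)(2.935096) + (1.508) = 1.296673.
Therefore gamma(1) = 1.2967 (to 4 decimal places).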